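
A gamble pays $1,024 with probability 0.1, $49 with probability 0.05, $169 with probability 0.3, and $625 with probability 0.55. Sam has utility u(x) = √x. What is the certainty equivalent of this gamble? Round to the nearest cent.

$449.44

E[u] = 0.1·√1024 + 0.05·√49 + 0.3·√169 + 0.55·√625 = 0.1·32 + 0.05·7 + 0.3·13 + 0.55·25 = 21.2
CE = (21.2)² = 449.44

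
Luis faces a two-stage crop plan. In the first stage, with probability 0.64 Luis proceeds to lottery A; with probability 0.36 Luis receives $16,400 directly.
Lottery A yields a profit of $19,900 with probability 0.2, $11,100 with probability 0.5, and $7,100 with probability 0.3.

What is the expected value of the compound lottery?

$13,366.40

EV(A) = 0.2 × 19900 + 0.5 × 11100 + 0.3 × 7100 = 3980 + 5550 + 2130 = 11660
Branch B: 16400 (certain)
Overall = 0.64 × 11660 + 0.36 × 16400 = 7462.4 + 5904 = 13366.4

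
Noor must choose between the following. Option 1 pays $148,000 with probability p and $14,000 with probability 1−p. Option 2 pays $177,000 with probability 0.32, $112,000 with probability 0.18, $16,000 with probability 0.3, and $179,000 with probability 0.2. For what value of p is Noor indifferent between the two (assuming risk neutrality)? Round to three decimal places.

EV(Option 2) = 0.32 × 177000 + 0.18 × 112000 + 0.3 × 16000 + 0.2 × 179000 = 56640 + 20160 + 4800 + 35800 = 117400
p·148000 + (1−p)·14000 = 117400
134000p + 14000 = 117400
p = (117400 − 14000) / 134000

p = 0.772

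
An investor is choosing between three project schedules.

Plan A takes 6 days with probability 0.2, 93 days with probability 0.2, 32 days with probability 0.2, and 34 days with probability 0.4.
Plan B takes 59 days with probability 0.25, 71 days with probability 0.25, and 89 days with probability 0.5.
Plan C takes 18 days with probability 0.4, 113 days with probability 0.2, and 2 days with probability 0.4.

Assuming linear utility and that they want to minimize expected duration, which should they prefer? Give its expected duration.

Plan A = 0.2 × 6 + 0.2 × 93 + 0.2 × 32 + 0.4 × 34 = 1.2 + 18.6 + 6.4 + 13.6 = 39.8
Plan B = 0.25 × 59 + 0.25 × 71 + 0.5 × 89 = 14.75 + 17.75 + 44.5 = 77
Plan C = 0.4 × 18 + 0.2 × 113 + 0.4 × 2 = 7.2 + 22.6 + 0.8 = 30.6

Plan C (30.6 days)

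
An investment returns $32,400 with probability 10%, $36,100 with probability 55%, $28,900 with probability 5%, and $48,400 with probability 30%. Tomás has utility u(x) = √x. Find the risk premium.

E[u] = 0.1·√32400 + 0.55·√36100 + 0.05·√28900 + 0.3·√48400 = 0.1·180 + 0.55·190 + 0.05·170 + 0.3·220 = 197
CE = (197)² = 38809
Risk premium = EV − CE = 39060 − 38809 = 251

$251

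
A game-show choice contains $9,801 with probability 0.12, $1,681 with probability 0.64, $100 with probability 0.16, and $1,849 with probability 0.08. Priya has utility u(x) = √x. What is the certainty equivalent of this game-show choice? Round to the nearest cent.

$1,862.79

E[u] = 0.12·√9801 + 0.64·√1681 + 0.16·√100 + 0.08·√1849 = 0.12·99 + 0.64·41 + 0.16·10 + 0.08·43 = 43.16
CE = (43.16)² = 1862.7856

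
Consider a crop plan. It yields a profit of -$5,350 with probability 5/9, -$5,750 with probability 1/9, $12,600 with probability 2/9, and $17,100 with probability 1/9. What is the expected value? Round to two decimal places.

EV = 5/9 × (-5350) + 1/9 × (-5750) + 2/9 × 12600 + 1/9 × 17100 = -2972.2222 − 638.8889 + 2800 + 1900 = 1088.8889

$1,088.89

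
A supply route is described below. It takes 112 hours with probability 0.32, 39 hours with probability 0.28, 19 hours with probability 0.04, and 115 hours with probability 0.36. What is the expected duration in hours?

EV = 0.32 × 112 + 0.28 × 39 + 0.04 × 19 + 0.36 × 115 = 35.84 + 10.92 + 0.76 + 41.4 = 88.92

88.92 hours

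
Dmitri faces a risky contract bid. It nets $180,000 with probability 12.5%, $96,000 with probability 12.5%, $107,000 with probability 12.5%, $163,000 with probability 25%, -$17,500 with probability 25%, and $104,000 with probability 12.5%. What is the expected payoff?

EV = 0.125 × 180000 + 0.125 × 96000 + 0.125 × 107000 + 0.25 × 163000 + 0.25 × (-17500) + 0.125 × 104000 = 22500 + 12000 + 13375 + 40750 − 4375 + 13000 = 97250

$97,250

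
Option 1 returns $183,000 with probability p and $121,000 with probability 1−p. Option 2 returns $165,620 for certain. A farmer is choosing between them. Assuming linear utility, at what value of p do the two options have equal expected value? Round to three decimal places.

p·183000 + (1−p)·121000 = 165620
62000p + 121000 = 165620
p = (165620 − 121000) / 62000

p = 0.720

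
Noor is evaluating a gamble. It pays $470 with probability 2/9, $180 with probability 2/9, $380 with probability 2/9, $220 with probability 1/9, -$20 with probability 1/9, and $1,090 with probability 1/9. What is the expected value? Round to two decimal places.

$372.22

EV = 2/9 × 470 + 2/9 × 180 + 2/9 × 380 + 1/9 × 220 + 1/9 × (-20) + 1/9 × 1090 = 104.4444 + 40 + 84.4444 + 24.4444 − 2.2222 + 121.1111 = 372.2222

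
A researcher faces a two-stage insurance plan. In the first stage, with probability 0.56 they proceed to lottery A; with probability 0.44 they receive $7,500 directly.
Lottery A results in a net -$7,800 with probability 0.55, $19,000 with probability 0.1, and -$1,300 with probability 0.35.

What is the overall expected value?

$1,706.80

EV(A) = 0.55 × (-7800) + 0.1 × 19000 + 0.35 × (-1300) = -4290 + 1900 − 455 = -2845
Branch B: 7500 (certain)
Overall = 0.56 × (-2845) + 0.44 × 7500 = -1593.2 + 3300 = 1706.8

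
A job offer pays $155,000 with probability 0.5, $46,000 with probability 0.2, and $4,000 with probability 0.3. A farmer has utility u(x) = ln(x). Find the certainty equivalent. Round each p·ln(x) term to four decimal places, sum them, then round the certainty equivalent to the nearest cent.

$40,582.82

E[u] = 0.5·ln(155000) + 0.2·ln(46000) + 0.3·ln(4000) = 5.9756 + 2.1473 + 2.4882 = 10.6111
CE = e^10.6111 ≈ 40582.82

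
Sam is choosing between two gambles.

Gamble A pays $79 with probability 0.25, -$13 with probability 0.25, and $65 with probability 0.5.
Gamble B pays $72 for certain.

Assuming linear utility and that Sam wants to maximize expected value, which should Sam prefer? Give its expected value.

Gamble A = 0.25 × 79 + 0.25 × (-13) + 0.5 × 65 = 19.75 − 3.25 + 32.5 = 49
Gamble B: 72 (certain)

Gamble B ($72)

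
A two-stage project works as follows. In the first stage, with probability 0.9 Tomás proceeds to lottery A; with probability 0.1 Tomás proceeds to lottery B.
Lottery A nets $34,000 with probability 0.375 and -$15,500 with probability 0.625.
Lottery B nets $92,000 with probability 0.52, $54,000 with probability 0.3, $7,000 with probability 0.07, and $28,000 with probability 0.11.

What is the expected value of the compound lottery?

EV(A) = 0.375 × 34000 + 0.625 × (-15500) = 12750 − 9687.5 = 3062.5
EV(B) = 0.52 × 92000 + 0.3 × 54000 + 0.07 × 7000 + 0.11 × 28000 = 47840 + 16200 + 490 + 3080 = 67610
Overall = 0.9 × 3062.5 + 0.1 × 67610 = 2756.25 + 6761 = 9517.25

$9,517.25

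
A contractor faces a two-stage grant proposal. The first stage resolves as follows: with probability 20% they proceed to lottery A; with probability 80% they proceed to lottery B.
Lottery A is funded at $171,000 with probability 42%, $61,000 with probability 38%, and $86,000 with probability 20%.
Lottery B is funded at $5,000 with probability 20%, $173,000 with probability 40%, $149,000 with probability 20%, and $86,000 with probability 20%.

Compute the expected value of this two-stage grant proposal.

$116,200

EV(A) = 0.42 × 171000 + 0.38 × 61000 + 0.2 × 86000 = 71820 + 23180 + 17200 = 112200
EV(B) = 0.2 × 5000 + 0.4 × 173000 + 0.2 × 149000 + 0.2 × 86000 = 1000 + 69200 + 29800 + 17200 = 117200
Overall = 0.2 × 112200 + 0.8 × 117200 = 22440 + 93760 = 116200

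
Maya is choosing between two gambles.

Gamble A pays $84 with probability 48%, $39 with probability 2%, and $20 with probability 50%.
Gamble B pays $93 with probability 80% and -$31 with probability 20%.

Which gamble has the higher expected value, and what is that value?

Gamble B ($68.20)

Gamble A = 0.48 × 84 + 0.02 × 39 + 0.5 × 20 = 40.32 + 0.78 + 10 = 51.1
Gamble B = 0.8 × 93 + 0.2 × (-31) = 74.4 − 6.2 = 68.2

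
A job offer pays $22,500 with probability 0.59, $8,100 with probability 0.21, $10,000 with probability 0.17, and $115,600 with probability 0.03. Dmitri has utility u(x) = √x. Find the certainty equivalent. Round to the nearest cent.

$18,117.16

E[u] = 0.59·√22500 + 0.21·√8100 + 0.17·√10000 + 0.03·√115600 = 0.59·150 + 0.21·90 + 0.17·100 + 0.03·340 = 134.6
CE = (134.6)² = 18117.16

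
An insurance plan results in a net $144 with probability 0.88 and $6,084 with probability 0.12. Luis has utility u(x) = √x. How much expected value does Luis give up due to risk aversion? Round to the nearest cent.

$459.99

E[u] = 0.88·√144 + 0.12·√6084 = 0.88·12 + 0.12·78 = 19.92
CE = (19.92)² = 396.8064
Risk premium = EV − CE = 856.8 − 396.8064 = 459.9936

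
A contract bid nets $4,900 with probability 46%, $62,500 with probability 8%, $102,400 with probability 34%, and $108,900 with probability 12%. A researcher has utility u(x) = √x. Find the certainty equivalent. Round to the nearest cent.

E[u] = 0.46·√4900 + 0.08·√62500 + 0.34·√102400 + 0.12·√108900 = 0.46·70 + 0.08·250 + 0.34·320 + 0.12·330 = 200.6
CE = (200.6)² = 40240.36

$40,240.36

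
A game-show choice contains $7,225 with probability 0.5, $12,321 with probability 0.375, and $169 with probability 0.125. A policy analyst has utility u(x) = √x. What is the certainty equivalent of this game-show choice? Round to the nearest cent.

$7,353.06

E[u] = 0.5·√7225 + 0.375·√12321 + 0.125·√169 = 0.5·85 + 0.375·111 + 0.125·13 = 85.75
CE = (85.75)² = 7353.0625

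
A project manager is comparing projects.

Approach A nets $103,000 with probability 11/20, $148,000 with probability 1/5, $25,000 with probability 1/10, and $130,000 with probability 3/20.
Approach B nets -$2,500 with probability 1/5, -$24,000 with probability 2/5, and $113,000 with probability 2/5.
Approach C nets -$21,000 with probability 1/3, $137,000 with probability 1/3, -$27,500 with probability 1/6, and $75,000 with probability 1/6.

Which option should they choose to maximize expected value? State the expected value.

Approach A = 11/20 × 103000 + 1/5 × 148000 + 1/10 × 25000 + 3/20 × 130000 = 56650 + 29600 + 2500 + 19500 = 108250
Approach B = 1/5 × (-2500) + 2/5 × (-24000) + 2/5 × 113000 = -500 − 9600 + 45200 = 35100
Approach C = 1/3 × (-21000) + 1/3 × 137000 + 1/6 × (-27500) + 1/6 × 75000 = -7000 + 45666.6667 − 4583.3333 + 12500 = 46583.3333

Approach A ($108,250)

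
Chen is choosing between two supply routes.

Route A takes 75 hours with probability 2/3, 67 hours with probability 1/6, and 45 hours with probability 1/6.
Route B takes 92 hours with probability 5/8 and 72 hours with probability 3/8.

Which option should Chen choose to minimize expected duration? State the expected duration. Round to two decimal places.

Route A (68.67 hours)

Route A = 2/3 × 75 + 1/6 × 67 + 1/6 × 45 = 50 + 11.1667 + 7.5 = 68.6667
Route B = 5/8 × 92 + 3/8 × 72 = 57.5 + 27 = 84.5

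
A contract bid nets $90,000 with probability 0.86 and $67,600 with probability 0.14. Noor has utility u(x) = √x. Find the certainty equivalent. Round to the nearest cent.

$86,671.36

E[u] = 0.86·√90000 + 0.14·√67600 = 0.86·300 + 0.14·260 = 294.4
CE = (294.4)² = 86671.36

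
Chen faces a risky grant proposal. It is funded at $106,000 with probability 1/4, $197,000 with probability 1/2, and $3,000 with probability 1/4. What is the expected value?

$125,750

EV = 1/4 × 106000 + 1/2 × 197000 + 1/4 × 3000 = 26500 + 98500 + 750 = 125750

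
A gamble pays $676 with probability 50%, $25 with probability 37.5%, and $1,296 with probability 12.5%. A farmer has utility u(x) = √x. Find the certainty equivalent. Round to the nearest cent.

$375.39

E[u] = 0.5·√676 + 0.375·√25 + 0.125·√1296 = 0.5·26 + 0.375·5 + 0.125·36 = 19.375
CE = (19.375)² = 375.390625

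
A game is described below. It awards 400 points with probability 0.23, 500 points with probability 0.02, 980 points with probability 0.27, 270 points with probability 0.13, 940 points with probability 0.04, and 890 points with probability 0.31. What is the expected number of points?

EV = 0.23 × 400 + 0.02 × 500 + 0.27 × 980 + 0.13 × 270 + 0.04 × 940 + 0.31 × 890 = 92 + 10 + 264.6 + 35.1 + 37.6 + 275.9 = 715.2

715.2 points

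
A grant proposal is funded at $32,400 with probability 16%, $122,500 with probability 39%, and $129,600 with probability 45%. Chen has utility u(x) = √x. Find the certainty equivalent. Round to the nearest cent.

$107,125.29

E[u] = 0.16·√32400 + 0.39·√122500 + 0.45·√129600 = 0.16·180 + 0.39·350 + 0.45·360 = 327.3
CE = (327.3)² = 107125.29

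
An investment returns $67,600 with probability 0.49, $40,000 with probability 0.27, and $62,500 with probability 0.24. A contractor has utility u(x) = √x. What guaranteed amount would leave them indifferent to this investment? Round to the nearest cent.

E[u] = 0.49·√67600 + 0.27·√40000 + 0.24·√62500 = 0.49·260 + 0.27·200 + 0.24·250 = 241.4
CE = (241.4)² = 58273.96

$58,273.96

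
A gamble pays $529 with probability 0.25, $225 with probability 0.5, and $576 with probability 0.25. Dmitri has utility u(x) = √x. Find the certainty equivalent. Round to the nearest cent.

$370.56

E[u] = 0.25·√529 + 0.5·√225 + 0.25·√576 = 0.25·23 + 0.5·15 + 0.25·24 = 19.25
CE = (19.25)² = 370.5625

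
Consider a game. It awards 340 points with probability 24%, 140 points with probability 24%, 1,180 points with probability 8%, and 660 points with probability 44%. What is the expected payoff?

EV = 0.24 × 340 + 0.24 × 140 + 0.08 × 1180 + 0.44 × 660 = 81.6 + 33.6 + 94.4 + 290.4 = 500

500 points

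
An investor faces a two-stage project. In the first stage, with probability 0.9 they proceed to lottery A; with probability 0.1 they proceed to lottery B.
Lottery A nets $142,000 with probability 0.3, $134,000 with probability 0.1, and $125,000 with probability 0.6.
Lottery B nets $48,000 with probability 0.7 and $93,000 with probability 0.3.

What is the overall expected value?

EV(A) = 0.3 × 142000 + 0.1 × 134000 + 0.6 × 125000 = 42600 + 13400 + 75000 = 131000
EV(B) = 0.7 × 48000 + 0.3 × 93000 = 33600 + 27900 = 61500
Overall = 0.9 × 131000 + 0.1 × 61500 = 117900 + 6150 = 124050

$124,050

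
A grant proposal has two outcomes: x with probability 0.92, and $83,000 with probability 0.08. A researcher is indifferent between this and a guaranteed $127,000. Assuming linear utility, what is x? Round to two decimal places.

x = $130,826.09

0.92·x + 0.08·83000 = 127000
0.92·x = 127000 − 6640 = 120360
x = 120360 / 0.92 = 130826.0870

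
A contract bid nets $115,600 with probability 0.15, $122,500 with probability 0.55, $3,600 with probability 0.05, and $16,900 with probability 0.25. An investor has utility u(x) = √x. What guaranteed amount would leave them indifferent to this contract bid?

E[u] = 0.15·√115600 + 0.55·√122500 + 0.05·√3600 + 0.25·√16900 = 0.15·340 + 0.55·350 + 0.05·60 + 0.25·130 = 279
CE = (279)² = 77841

$77,841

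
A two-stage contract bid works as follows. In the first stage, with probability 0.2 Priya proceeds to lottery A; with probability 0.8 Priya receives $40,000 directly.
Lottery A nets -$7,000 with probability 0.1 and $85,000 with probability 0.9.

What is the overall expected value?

EV(A) = 0.1 × (-7000) + 0.9 × 85000 = -700 + 76500 = 75800
Branch B: 40000 (certain)
Overall = 0.2 × 75800 + 0.8 × 40000 = 15160 + 32000 = 47160

$47,160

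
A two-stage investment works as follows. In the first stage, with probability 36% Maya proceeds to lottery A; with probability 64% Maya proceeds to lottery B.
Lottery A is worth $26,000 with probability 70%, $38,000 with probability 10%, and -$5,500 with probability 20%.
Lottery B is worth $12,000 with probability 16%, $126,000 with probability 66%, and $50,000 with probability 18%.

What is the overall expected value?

EV(A) = 0.7 × 26000 + 0.1 × 38000 + 0.2 × (-5500) = 18200 + 3800 − 1100 = 20900
EV(B) = 0.16 × 12000 + 0.66 × 126000 + 0.18 × 50000 = 1920 + 83160 + 9000 = 94080
Overall = 0.36 × 20900 + 0.64 × 94080 = 7524 + 60211.2 = 67735.2

$67,735.20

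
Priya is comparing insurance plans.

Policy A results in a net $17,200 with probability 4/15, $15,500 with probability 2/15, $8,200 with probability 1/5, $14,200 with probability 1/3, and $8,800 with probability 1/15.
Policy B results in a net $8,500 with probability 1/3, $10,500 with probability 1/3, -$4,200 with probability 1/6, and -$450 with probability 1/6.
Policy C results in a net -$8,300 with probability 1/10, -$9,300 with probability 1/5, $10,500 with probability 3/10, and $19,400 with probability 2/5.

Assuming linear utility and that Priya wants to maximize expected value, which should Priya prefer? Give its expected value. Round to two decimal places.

Policy A ($13,613.33)

Policy A = 4/15 × 17200 + 2/15 × 15500 + 1/5 × 8200 + 1/3 × 14200 + 1/15 × 8800 = 4586.6667 + 2066.6667 + 1640 + 4733.3333 + 586.6667 = 13613.3333
Policy B = 1/3 × 8500 + 1/3 × 10500 + 1/6 × (-4200) + 1/6 × (-450) = 2833.3333 + 3500 − 700 − 75 = 5558.3333
Policy C = 1/10 × (-8300) + 1/5 × (-9300) + 3/10 × 10500 + 2/5 × 19400 = -830 − 1860 + 3150 + 7760 = 8220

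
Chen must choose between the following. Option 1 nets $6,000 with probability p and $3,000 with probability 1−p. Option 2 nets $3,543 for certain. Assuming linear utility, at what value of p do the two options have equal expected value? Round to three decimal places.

p·6000 + (1−p)·3000 = 3543
3000p + 3000 = 3543
p = (3543 − 3000) / 3000

p = 0.181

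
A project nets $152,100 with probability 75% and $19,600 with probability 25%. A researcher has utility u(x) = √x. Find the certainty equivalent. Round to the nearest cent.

E[u] = 0.75·√152100 + 0.25·√19600 = 0.75·390 + 0.25·140 = 327.5
CE = (327.5)² = 107256.25

$107,256.25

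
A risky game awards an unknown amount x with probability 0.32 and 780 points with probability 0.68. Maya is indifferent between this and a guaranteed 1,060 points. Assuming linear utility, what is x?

0.32·x + 0.68·780 = 1060
0.32·x = 1060 − 530.4 = 529.6
x = 529.6 / 0.32 = 1655

x = 1,655 points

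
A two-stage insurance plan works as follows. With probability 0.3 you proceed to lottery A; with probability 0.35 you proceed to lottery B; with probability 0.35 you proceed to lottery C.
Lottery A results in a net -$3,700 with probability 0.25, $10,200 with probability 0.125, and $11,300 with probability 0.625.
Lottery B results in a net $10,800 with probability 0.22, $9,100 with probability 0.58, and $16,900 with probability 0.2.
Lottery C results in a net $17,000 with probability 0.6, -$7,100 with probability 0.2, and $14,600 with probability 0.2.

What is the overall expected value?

$10,180.65

EV(A) = 0.25 × (-3700) + 0.125 × 10200 + 0.625 × 11300 = -925 + 1275 + 7062.5 = 7412.5
EV(B) = 0.22 × 10800 + 0.58 × 9100 + 0.2 × 16900 = 2376 + 5278 + 3380 = 11034
EV(C) = 0.6 × 17000 + 0.2 × (-7100) + 0.2 × 14600 = 10200 − 1420 + 2920 = 11700
Overall = 0.3 × 7412.5 + 0.35 × 11034 + 0.35 × 11700 = 2223.75 + 3861.9 + 4095 = 10180.65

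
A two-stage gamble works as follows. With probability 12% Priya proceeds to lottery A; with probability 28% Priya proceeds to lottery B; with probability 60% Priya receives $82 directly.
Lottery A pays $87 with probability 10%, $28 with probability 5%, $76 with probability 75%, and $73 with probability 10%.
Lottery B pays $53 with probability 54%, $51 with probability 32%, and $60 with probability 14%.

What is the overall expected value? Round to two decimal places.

EV(A) = 0.1 × 87 + 0.05 × 28 + 0.75 × 76 + 0.1 × 73 = 8.7 + 1.4 + 57 + 7.3 = 74.4
EV(B) = 0.54 × 53 + 0.32 × 51 + 0.14 × 60 = 28.62 + 16.32 + 8.4 = 53.34
Branch C: 82 (certain)
Overall = 0.12 × 74.4 + 0.28 × 53.34 + 0.6 × 82 = 8.928 + 14.9352 + 49.2 = 73.0632

$73.06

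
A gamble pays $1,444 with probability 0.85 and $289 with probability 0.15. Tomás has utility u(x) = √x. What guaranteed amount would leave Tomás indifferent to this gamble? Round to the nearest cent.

E[u] = 0.85·√1444 + 0.15·√289 = 0.85·38 + 0.15·17 = 34.85
CE = (34.85)² = 1214.5225

$1,214.52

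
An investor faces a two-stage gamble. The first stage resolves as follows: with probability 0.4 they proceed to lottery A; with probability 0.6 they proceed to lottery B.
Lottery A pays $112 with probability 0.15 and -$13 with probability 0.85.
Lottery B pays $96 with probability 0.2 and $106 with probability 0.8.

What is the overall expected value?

$64.70

EV(A) = 0.15 × 112 + 0.85 × (-13) = 16.8 − 11.05 = 5.75
EV(B) = 0.2 × 96 + 0.8 × 106 = 19.2 + 84.8 = 104
Overall = 0.4 × 5.75 + 0.6 × 104 = 2.3 + 62.4 = 64.7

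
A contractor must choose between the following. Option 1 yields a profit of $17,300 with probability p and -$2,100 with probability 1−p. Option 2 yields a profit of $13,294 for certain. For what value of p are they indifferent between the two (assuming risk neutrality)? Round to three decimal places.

p·17300 + (1−p)·(-2100) = 13294
19400p − 2100 = 13294
p = (13294 + 2100) / 19400

p = 0.794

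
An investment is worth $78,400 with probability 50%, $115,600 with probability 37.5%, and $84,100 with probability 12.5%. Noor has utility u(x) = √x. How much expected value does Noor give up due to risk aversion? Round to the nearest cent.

E[u] = 0.5·√78400 + 0.375·√115600 + 0.125·√84100 = 0.5·280 + 0.375·340 + 0.125·290 = 303.75
CE = (303.75)² = 92264.0625
Risk premium = EV − CE = 93062.5 − 92264.0625 = 798.4375

$798.44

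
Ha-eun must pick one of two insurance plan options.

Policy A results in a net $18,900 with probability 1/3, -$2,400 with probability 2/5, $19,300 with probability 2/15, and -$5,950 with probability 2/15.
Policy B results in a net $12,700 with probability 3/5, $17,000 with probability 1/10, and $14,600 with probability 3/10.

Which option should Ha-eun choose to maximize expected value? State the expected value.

Policy B ($13,700)

Policy A = 1/3 × 18900 + 2/5 × (-2400) + 2/15 × 19300 + 2/15 × (-5950) = 6300 − 960 + 2573.3333 − 793.3333 = 7120
Policy B = 3/5 × 12700 + 1/10 × 17000 + 3/10 × 14600 = 7620 + 1700 + 4380 = 13700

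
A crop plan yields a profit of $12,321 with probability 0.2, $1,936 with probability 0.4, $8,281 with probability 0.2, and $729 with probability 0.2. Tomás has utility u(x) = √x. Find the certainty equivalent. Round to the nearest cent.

$4,019.56

E[u] = 0.2·√12321 + 0.4·√1936 + 0.2·√8281 + 0.2·√729 = 0.2·111 + 0.4·44 + 0.2·91 + 0.2·27 = 63.4
CE = (63.4)² = 4019.56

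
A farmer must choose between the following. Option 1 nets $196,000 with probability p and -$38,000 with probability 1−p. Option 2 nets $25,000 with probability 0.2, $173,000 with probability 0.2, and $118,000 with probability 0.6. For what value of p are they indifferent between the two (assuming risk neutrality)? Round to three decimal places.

EV(Option 2) = 0.2 × 25000 + 0.2 × 173000 + 0.6 × 118000 = 5000 + 34600 + 70800 = 110400
p·196000 + (1−p)·(-38000) = 110400
234000p − 38000 = 110400
p = (110400 + 38000) / 234000

p = 0.634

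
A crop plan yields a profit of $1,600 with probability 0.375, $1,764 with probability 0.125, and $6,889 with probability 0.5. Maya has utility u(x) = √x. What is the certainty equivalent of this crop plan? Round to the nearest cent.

$3,813.06

E[u] = 0.375·√1600 + 0.125·√1764 + 0.5·√6889 = 0.375·40 + 0.125·42 + 0.5·83 = 61.75
CE = (61.75)² = 3813.0625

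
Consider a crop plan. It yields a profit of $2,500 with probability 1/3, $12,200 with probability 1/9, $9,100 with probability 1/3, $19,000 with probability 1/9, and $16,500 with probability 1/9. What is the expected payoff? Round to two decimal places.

EV = 1/3 × 2500 + 1/9 × 12200 + 1/3 × 9100 + 1/9 × 19000 + 1/9 × 16500 = 833.3333 + 1355.5556 + 3033.3333 + 2111.1111 + 1833.3333 = 9166.6667

$9,166.67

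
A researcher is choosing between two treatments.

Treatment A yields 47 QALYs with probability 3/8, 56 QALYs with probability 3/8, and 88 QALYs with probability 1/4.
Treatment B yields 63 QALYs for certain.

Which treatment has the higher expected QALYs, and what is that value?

Treatment B (63 QALYs)

Treatment A = 3/8 × 47 + 3/8 × 56 + 1/4 × 88 = 17.625 + 21 + 22 = 60.625
Treatment B: 63 (certain)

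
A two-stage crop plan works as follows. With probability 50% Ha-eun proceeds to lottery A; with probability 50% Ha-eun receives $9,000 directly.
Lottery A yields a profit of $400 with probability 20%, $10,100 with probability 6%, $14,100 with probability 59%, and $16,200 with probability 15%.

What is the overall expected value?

EV(A) = 0.2 × 400 + 0.06 × 10100 + 0.59 × 14100 + 0.15 × 16200 = 80 + 606 + 8319 + 2430 = 11435
Branch B: 9000 (certain)
Overall = 0.5 × 11435 + 0.5 × 9000 = 5717.5 + 4500 = 10217.5

$10,217.50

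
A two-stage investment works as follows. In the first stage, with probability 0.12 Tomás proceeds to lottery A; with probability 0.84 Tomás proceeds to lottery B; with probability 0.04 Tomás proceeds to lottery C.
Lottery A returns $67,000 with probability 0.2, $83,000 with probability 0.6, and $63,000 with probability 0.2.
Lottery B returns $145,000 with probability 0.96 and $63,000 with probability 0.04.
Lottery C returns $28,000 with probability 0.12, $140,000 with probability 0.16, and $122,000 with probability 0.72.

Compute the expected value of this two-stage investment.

EV(A) = 0.2 × 67000 + 0.6 × 83000 + 0.2 × 63000 = 13400 + 49800 + 12600 = 75800
EV(B) = 0.96 × 145000 + 0.04 × 63000 = 139200 + 2520 = 141720
EV(C) = 0.12 × 28000 + 0.16 × 140000 + 0.72 × 122000 = 3360 + 22400 + 87840 = 113600
Overall = 0.12 × 75800 + 0.84 × 141720 + 0.04 × 113600 = 9096 + 119044.8 + 4544 = 132684.8

$132,684.80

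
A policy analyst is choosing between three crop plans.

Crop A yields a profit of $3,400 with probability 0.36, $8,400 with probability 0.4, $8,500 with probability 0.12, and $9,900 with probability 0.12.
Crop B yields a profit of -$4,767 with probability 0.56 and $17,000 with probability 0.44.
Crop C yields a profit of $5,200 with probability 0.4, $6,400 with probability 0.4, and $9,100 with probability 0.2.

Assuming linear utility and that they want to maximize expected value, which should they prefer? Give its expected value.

Crop A ($6,792)

Crop A = 0.36 × 3400 + 0.4 × 8400 + 0.12 × 8500 + 0.12 × 9900 = 1224 + 3360 + 1020 + 1188 = 6792
Crop B = 0.56 × (-4767) + 0.44 × 17000 = -2669.52 + 7480 = 4810.48
Crop C = 0.4 × 5200 + 0.4 × 6400 + 0.2 × 9100 = 2080 + 2560 + 1820 = 6460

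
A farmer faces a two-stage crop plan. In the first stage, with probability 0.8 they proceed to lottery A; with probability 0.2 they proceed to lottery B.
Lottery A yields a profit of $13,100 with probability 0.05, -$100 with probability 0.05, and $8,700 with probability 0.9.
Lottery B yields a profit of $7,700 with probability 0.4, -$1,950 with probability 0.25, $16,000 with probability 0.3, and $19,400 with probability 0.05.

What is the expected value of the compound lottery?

EV(A) = 0.05 × 13100 + 0.05 × (-100) + 0.9 × 8700 = 655 − 5 + 7830 = 8480
EV(B) = 0.4 × 7700 + 0.25 × (-1950) + 0.3 × 16000 + 0.05 × 19400 = 3080 − 487.5 + 4800 + 970 = 8362.5
Overall = 0.8 × 8480 + 0.2 × 8362.5 = 6784 + 1672.5 = 8456.5

$8,456.50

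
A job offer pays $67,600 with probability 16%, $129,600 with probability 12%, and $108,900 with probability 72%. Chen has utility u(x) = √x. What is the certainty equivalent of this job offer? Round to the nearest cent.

E[u] = 0.16·√67600 + 0.12·√129600 + 0.72·√108900 = 0.16·260 + 0.12·360 + 0.72·330 = 322.4
CE = (322.4)² = 103941.76

$103,941.76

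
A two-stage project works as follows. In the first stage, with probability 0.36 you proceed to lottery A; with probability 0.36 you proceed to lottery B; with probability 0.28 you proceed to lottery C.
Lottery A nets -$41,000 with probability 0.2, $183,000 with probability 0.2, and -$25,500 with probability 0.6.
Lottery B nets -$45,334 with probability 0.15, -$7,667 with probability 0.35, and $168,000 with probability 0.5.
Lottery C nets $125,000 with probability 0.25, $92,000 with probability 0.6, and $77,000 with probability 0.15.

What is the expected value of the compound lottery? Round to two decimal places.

EV(A) = 0.2 × (-41000) + 0.2 × 183000 + 0.6 × (-25500) = -8200 + 36600 − 15300 = 13100
EV(B) = 0.15 × (-45334) + 0.35 × (-7667) + 0.5 × 168000 = -6800.1 − 2683.45 + 84000 = 74516.45
EV(C) = 0.25 × 125000 + 0.6 × 92000 + 0.15 × 77000 = 31250 + 55200 + 11550 = 98000
Overall = 0.36 × 13100 + 0.36 × 74516.45 + 0.28 × 98000 = 4716 + 26825.922 + 27440 = 58981.922

$58,981.92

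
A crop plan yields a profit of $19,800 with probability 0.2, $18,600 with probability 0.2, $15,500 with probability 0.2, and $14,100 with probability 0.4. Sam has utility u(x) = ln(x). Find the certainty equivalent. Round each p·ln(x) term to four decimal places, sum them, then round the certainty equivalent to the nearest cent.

E[u] = 0.2·ln(19800) + 0.2·ln(18600) + 0.2·ln(15500) + 0.4·ln(14100) = 1.9787 + 1.9662 + 1.9297 + 3.8216 = 9.6962
CE = e^9.6962 ≈ 16255.72

$16,255.72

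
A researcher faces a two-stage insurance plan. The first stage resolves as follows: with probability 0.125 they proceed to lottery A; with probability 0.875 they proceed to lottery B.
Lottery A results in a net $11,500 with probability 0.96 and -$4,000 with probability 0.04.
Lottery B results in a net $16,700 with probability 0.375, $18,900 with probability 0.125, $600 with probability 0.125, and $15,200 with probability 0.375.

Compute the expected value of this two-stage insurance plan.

EV(A) = 0.96 × 11500 + 0.04 × (-4000) = 11040 − 160 = 10880
EV(B) = 0.375 × 16700 + 0.125 × 18900 + 0.125 × 600 + 0.375 × 15200 = 6262.5 + 2362.5 + 75 + 5700 = 14400
Overall = 0.125 × 10880 + 0.875 × 14400 = 1360 + 12600 = 13960

$13,960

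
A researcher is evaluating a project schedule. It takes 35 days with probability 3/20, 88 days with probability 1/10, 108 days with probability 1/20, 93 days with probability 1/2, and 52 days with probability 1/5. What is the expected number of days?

76.35 days

EV = 3/20 × 35 + 1/10 × 88 + 1/20 × 108 + 1/2 × 93 + 1/5 × 52 = 5.25 + 8.8 + 5.4 + 46.5 + 10.4 = 76.35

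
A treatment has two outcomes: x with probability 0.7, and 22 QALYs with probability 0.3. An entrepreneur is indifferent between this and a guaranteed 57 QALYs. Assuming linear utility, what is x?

x = 72 QALYs

0.7·x + 0.3·22 = 57
0.7·x = 57 − 6.6 = 50.4
x = 50.4 / 0.7 = 72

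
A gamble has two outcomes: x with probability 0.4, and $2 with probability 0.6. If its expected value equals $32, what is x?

x = $77

0.4·x + 0.6·2 = 32
0.4·x = 32 − 1.2 = 30.8
x = 30.8 / 0.4 = 77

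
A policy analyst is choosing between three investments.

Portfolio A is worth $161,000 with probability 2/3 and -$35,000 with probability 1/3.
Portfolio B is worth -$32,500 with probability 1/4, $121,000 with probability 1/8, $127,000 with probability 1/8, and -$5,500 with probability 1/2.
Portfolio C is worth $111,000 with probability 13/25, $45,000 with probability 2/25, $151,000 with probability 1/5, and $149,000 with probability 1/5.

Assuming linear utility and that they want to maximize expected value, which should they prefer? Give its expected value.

Portfolio A = 2/3 × 161000 + 1/3 × (-35000) = 107333.3333 − 11666.6667 = 95666.6667
Portfolio B = 1/4 × (-32500) + 1/8 × 121000 + 1/8 × 127000 + 1/2 × (-5500) = -8125 + 15125 + 15875 − 2750 = 20125
Portfolio C = 13/25 × 111000 + 2/25 × 45000 + 1/5 × 151000 + 1/5 × 149000 = 57720 + 3600 + 30200 + 29800 = 121320

Portfolio C ($121,320)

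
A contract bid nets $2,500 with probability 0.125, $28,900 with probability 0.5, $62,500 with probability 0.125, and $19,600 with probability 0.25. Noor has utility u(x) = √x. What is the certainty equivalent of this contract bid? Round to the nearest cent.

E[u] = 0.125·√2500 + 0.5·√28900 + 0.125·√62500 + 0.25·√19600 = 0.125·50 + 0.5·170 + 0.125·250 + 0.25·140 = 157.5
CE = (157.5)² = 24806.25

$24,806.25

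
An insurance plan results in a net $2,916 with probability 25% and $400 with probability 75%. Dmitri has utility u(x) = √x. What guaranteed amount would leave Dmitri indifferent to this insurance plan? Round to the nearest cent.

$812.25

E[u] = 0.25·√2916 + 0.75·√400 = 0.25·54 + 0.75·20 = 28.5
CE = (28.5)² = 812.25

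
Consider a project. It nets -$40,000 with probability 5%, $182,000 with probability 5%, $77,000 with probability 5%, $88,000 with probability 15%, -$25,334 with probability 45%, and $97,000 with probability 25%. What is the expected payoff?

EV = 0.05 × (-40000) + 0.05 × 182000 + 0.05 × 77000 + 0.15 × 88000 + 0.45 × (-25334) + 0.25 × 97000 = -2000 + 9100 + 3850 + 13200 − 11400.3 + 24250 = 36999.7

$36,999.70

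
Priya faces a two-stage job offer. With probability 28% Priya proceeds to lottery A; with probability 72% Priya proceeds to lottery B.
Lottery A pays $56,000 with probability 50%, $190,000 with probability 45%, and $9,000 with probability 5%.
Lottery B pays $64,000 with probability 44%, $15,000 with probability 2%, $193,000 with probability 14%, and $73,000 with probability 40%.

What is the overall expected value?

EV(A) = 0.5 × 56000 + 0.45 × 190000 + 0.05 × 9000 = 28000 + 85500 + 450 = 113950
EV(B) = 0.44 × 64000 + 0.02 × 15000 + 0.14 × 193000 + 0.4 × 73000 = 28160 + 300 + 27020 + 29200 = 84680
Overall = 0.28 × 113950 + 0.72 × 84680 = 31906 + 60969.6 = 92875.6

$92,875.60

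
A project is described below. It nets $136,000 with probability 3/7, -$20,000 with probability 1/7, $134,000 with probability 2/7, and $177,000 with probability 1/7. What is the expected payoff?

$119,000

EV = 3/7 × 136000 + 1/7 × (-20000) + 2/7 × 134000 + 1/7 × 177000 = 58285.7143 − 2857.1429 + 38285.7143 + 25285.7143 = 119000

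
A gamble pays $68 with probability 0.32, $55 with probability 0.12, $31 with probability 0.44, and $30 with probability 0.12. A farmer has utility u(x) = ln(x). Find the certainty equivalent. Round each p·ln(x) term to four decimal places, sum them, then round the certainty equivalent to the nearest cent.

$42.53

E[u] = 0.32·ln(68) + 0.12·ln(55) + 0.44·ln(31) + 0.12·ln(30) = 1.3502 + 0.4809 + 1.5110 + 0.4081 = 3.7502
CE = e^3.7502 ≈ 42.53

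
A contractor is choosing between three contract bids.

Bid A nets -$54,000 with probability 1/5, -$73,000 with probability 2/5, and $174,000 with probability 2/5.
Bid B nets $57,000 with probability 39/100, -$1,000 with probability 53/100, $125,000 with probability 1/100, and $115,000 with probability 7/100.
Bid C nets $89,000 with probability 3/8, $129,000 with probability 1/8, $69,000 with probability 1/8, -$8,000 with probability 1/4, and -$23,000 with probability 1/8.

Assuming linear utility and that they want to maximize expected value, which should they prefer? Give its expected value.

Bid C ($53,250)

Bid A = 1/5 × (-54000) + 2/5 × (-73000) + 2/5 × 174000 = -10800 − 29200 + 69600 = 29600
Bid B = 39/100 × 57000 + 53/100 × (-1000) + 1/100 × 125000 + 7/100 × 115000 = 22230 − 530 + 1250 + 8050 = 31000
Bid C = 3/8 × 89000 + 1/8 × 129000 + 1/8 × 69000 + 1/4 × (-8000) + 1/8 × (-23000) = 33375 + 16125 + 8625 − 2000 − 2875 = 53250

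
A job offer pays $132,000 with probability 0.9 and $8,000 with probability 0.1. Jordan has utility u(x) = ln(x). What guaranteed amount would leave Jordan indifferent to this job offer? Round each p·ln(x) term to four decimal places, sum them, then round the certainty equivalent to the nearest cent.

$99,727.82

E[u] = 0.9·ln(132000) + 0.1·ln(8000) = 10.6115 + 0.8987 = 11.5102
CE = e^11.5102 ≈ 99727.82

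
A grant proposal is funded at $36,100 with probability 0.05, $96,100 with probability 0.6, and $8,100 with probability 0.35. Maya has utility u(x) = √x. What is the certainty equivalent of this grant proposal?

E[u] = 0.05·√36100 + 0.6·√96100 + 0.35·√8100 = 0.05·190 + 0.6·310 + 0.35·90 = 227
CE = (227)² = 51529

$51,529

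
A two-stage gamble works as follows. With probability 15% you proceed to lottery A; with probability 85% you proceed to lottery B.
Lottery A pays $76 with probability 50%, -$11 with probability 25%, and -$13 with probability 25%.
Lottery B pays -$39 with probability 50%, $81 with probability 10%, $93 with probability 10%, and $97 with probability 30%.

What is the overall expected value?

$27.75

EV(A) = 0.5 × 76 + 0.25 × (-11) + 0.25 × (-13) = 38 − 2.75 − 3.25 = 32
EV(B) = 0.5 × (-39) + 0.1 × 81 + 0.1 × 93 + 0.3 × 97 = -19.5 + 8.1 + 9.3 + 29.1 = 27
Overall = 0.15 × 32 + 0.85 × 27 = 4.8 + 22.95 = 27.75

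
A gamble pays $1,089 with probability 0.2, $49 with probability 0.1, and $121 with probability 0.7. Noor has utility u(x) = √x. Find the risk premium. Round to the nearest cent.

$82.40

E[u] = 0.2·√1089 + 0.1·√49 + 0.7·√121 = 0.2·33 + 0.1·7 + 0.7·11 = 15
CE = (15)² = 225
Risk premium = EV − CE = 307.4 − 225 = 82.4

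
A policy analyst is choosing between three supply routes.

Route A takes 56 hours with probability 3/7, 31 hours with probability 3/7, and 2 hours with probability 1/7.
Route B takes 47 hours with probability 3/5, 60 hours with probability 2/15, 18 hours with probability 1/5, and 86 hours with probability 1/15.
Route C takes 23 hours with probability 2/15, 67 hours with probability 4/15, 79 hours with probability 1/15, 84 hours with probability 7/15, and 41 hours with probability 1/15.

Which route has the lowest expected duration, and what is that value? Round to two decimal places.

Route A = 3/7 × 56 + 3/7 × 31 + 1/7 × 2 = 24 + 13.2857 + 0.2857 = 37.5714
Route B = 3/5 × 47 + 2/15 × 60 + 1/5 × 18 + 1/15 × 86 = 28.2 + 8 + 3.6 + 5.7333 = 45.5333
Route C = 2/15 × 23 + 4/15 × 67 + 1/15 × 79 + 7/15 × 84 + 1/15 × 41 = 3.0667 + 17.8667 + 5.2667 + 39.2 + 2.7333 = 68.1333

Route A (37.57 hours)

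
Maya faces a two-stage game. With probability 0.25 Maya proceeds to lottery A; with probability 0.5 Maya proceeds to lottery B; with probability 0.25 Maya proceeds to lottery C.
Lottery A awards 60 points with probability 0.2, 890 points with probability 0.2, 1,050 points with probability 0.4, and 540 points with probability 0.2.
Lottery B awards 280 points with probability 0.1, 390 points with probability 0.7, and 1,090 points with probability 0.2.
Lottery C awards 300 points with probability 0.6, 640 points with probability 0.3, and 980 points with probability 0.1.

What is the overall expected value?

EV(A) = 0.2 × 60 + 0.2 × 890 + 0.4 × 1050 + 0.2 × 540 = 12 + 178 + 420 + 108 = 718
EV(B) = 0.1 × 280 + 0.7 × 390 + 0.2 × 1090 = 28 + 273 + 218 = 519
EV(C) = 0.6 × 300 + 0.3 × 640 + 0.1 × 980 = 180 + 192 + 98 = 470
Overall = 0.25 × 718 + 0.5 × 519 + 0.25 × 470 = 179.5 + 259.5 + 117.5 = 556.5

556.5 points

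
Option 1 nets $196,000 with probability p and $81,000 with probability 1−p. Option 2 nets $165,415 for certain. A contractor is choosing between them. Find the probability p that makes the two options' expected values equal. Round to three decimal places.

p·196000 + (1−p)·81000 = 165415
115000p + 81000 = 165415
p = (165415 − 81000) / 115000

p = 0.734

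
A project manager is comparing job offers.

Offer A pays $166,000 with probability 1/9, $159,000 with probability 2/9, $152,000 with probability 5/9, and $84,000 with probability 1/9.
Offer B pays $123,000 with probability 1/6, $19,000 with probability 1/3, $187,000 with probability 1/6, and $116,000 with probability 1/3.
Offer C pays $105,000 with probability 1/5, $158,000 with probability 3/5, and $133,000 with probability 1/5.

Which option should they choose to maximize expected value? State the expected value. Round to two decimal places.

Offer A = 1/9 × 166000 + 2/9 × 159000 + 5/9 × 152000 + 1/9 × 84000 = 18444.4444 + 35333.3333 + 84444.4444 + 9333.3333 = 147555.5556
Offer B = 1/6 × 123000 + 1/3 × 19000 + 1/6 × 187000 + 1/3 × 116000 = 20500 + 6333.3333 + 31166.6667 + 38666.6667 = 96666.6667
Offer C = 1/5 × 105000 + 3/5 × 158000 + 1/5 × 133000 = 21000 + 94800 + 26600 = 142400

Offer A ($147,555.56)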